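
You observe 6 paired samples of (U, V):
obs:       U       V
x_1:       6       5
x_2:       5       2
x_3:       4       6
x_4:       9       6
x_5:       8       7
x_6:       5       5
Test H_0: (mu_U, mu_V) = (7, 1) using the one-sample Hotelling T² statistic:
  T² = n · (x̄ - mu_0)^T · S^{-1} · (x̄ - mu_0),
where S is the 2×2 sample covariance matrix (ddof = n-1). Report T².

Step 1 — sample mean vector:
  mean(U) = (6 + 5 + 4 + 9 + 8 + 5) / 6 = 37/6 = 6.1667
  mean(V) = (5 + 2 + 6 + 6 + 7 + 5) / 6 = 31/6 = 5.1667
  x̄ = (6.1667, 5.1667),  deviation x̄ - mu_0 = (6.1667, 5.1667) - (7, 1) = (-0.8333, 4.1667).

Step 2 — sample covariance matrix, S[i,j] = (1/(n-1)) · Σ_k (x_{k,i} - mean_i) · (x_{k,j} - mean_j), divisor n-1 = 5:
  S[U,U] = ((-0.1667)·(-0.1667) + (-1.1667)·(-1.1667) + (-2.1667)·(-2.1667) + (2.8333)·(2.8333) + (1.8333)·(1.8333) + (-1.1667)·(-1.1667)) / 5 = 18.8333/5 = 3.7667
  S[U,V] = ((-0.1667)·(-0.1667) + (-1.1667)·(-3.1667) + (-2.1667)·(0.8333) + (2.8333)·(0.8333) + (1.8333)·(1.8333) + (-1.1667)·(-0.1667)) / 5 = 7.8333/5 = 1.5667
  S[V,V] = ((-0.1667)·(-0.1667) + (-3.1667)·(-3.1667) + (0.8333)·(0.8333) + (0.8333)·(0.8333) + (1.8333)·(1.8333) + (-0.1667)·(-0.1667)) / 5 = 14.8333/5 = 2.9667
  S = [[3.7667, 1.5667],
 [1.5667, 2.9667]].

Step 3 — invert S. det(S) = 3.7667·2.9667 - (1.5667)² = 8.72.
  S^{-1} = (1/det) · [[d, -b], [-b, a]] = [[0.3402, -0.1797],
 [-0.1797, 0.432]].

Step 4 — quadratic form (x̄ - mu_0)^T · S^{-1} · (x̄ - mu_0):
  S^{-1} · (x̄ - mu_0) = (-1.0321, 1.9495),
  (x̄ - mu_0)^T · [...] = (-0.8333)·(-1.0321) + (4.1667)·(1.9495) = 8.9832.

Step 5 — scale by n: T² = 6 · 8.9832 = 53.8991.

T² ≈ 53.8991


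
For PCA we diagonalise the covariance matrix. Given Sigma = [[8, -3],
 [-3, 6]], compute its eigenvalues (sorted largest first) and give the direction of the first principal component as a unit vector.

Step 1 — characteristic polynomial of 2×2 Sigma:
  det(Sigma - λI) = λ² - trace · λ + det = 0.
  trace = 8 + 6 = 14, det = 8·6 - (-3)² = 39.
Step 2 — discriminant:
  Δ = trace² - 4·det = 196 - 156 = 40.
Step 3 — eigenvalues:
  λ = (trace ± √Δ)/2 = (14 ± 6.3246)/2,
  λ_1 = 10.1623,  λ_2 = 3.8377.

Step 4 — unit eigenvector for λ_1: solve (Sigma - λ_1 I)v = 0. First row:
  (8 - 10.1623)·v_x + (-3)·v_y = 0, i.e. (-2.1623)·v_x + (-3)·v_y = 0,
  so v ∝ (b, λ_1 - a) = (-3, 2.1623); multiply by -1 so the first entry is positive: u = (3, -2.1623).
  ||u|| = √((3)² + (-2.1623)²) = √(13.6754) ≈ 3.698,
  v_1 = u/||u|| ≈ (0.8112, -0.5847) (||v_1|| = 1).

λ_1 = 10.1623,  λ_2 = 3.8377;  v_1 ≈ (0.8112, -0.5847)


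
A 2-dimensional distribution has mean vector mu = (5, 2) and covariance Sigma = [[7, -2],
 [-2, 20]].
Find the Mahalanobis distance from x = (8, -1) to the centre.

Step 1 — centre the observation: (x - mu) = (3, -3).

Step 2 — invert Sigma. det(Sigma) = 7·20 - (-2)² = 136.
  Sigma^{-1} = (1/det) · [[d, -b], [-b, a]] = [[0.1471, 0.0147],
 [0.0147, 0.0515]].

Step 3 — form the quadratic (x - mu)^T · Sigma^{-1} · (x - mu):
  Sigma^{-1} · (x - mu) = (0.3971, -0.1103).
  (x - mu)^T · [Sigma^{-1} · (x - mu)] = (3)·(0.3971) + (-3)·(-0.1103) = 1.5221.

Step 4 — take square root: d = √(1.5221) ≈ 1.2337.

d(x, mu) = √(1.5221) ≈ 1.2337


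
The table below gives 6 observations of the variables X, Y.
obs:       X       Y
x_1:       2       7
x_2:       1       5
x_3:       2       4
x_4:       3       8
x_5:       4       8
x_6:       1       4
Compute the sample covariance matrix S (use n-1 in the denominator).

Step 1 — column means:
  mean(X) = (2 + 1 + 2 + 3 + 4 + 1) / 6 = 13/6 = 2.1667
  mean(Y) = (7 + 5 + 4 + 8 + 8 + 4) / 6 = 36/6 = 6

Step 2 — sample covariance S[i,j] = (1/(n-1)) · Σ_k (x_{k,i} - mean_i) · (x_{k,j} - mean_j), with n-1 = 5.
  S[X,X] = ((-0.1667)·(-0.1667) + (-1.1667)·(-1.1667) + (-0.1667)·(-0.1667) + (0.8333)·(0.8333) + (1.8333)·(1.8333) + (-1.1667)·(-1.1667)) / 5 = 6.8333/5 = 1.3667
  S[X,Y] = ((-0.1667)·(1) + (-1.1667)·(-1) + (-0.1667)·(-2) + (0.8333)·(2) + (1.8333)·(2) + (-1.1667)·(-2)) / 5 = 9/5 = 1.8
  S[Y,Y] = ((1)·(1) + (-1)·(-1) + (-2)·(-2) + (2)·(2) + (2)·(2) + (-2)·(-2)) / 5 = 18/5 = 3.6

S is symmetric (S[j,i] = S[i,j]). Assembling:

S = [[1.3667, 1.8],
 [1.8, 3.6]]


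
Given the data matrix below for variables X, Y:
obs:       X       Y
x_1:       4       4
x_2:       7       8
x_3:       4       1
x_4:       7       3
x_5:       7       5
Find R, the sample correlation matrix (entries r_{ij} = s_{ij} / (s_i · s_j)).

Step 1 — column means:
  mean(X) = (4 + 7 + 4 + 7 + 7) / 5 = 29/5 = 5.8
  mean(Y) = (4 + 8 + 1 + 3 + 5) / 5 = 21/5 = 4.2

Step 2 — sample variances and covariances s[i,j] = (1/(n-1)) · Σ_k (x_{k,i} - mean_i) · (x_{k,j} - mean_j), with n-1 = 4:
  s[X,X] = ((-1.8)·(-1.8) + (1.2)·(1.2) + (-1.8)·(-1.8) + (1.2)·(1.2) + (1.2)·(1.2)) / 4 = 10.8/4 = 2.7
  s[X,Y] = ((-1.8)·(-0.2) + (1.2)·(3.8) + (-1.8)·(-3.2) + (1.2)·(-1.2) + (1.2)·(0.8)) / 4 = 10.2/4 = 2.55
  s[Y,Y] = ((-0.2)·(-0.2) + (3.8)·(3.8) + (-3.2)·(-3.2) + (-1.2)·(-1.2) + (0.8)·(0.8)) / 4 = 26.8/4 = 6.7
  Sample standard deviations s_i = √(s[i,i]):
  s(X) = √(2.7) = 1.6432
  s(Y) = √(6.7) = 2.5884

Step 3 — r_{ij} = s_{ij} / (s_i · s_j):
  r[X,X] = 1 (diagonal).
  r[X,Y] = 2.55 / (1.6432 · 2.5884) = 2.55 / 4.2532 = 0.5995
  r[Y,Y] = 1 (diagonal).

R is symmetric with unit diagonal. Assembling:

R = [[1, 0.5995],
 [0.5995, 1]]


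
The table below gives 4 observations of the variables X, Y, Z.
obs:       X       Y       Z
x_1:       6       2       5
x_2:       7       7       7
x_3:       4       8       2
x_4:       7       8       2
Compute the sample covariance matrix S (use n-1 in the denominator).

Step 1 — column means:
  mean(X) = (6 + 7 + 4 + 7) / 4 = 24/4 = 6
  mean(Y) = (2 + 7 + 8 + 8) / 4 = 25/4 = 6.25
  mean(Z) = (5 + 7 + 2 + 2) / 4 = 16/4 = 4

Step 2 — sample covariance S[i,j] = (1/(n-1)) · Σ_k (x_{k,i} - mean_i) · (x_{k,j} - mean_j), with n-1 = 3.
  S[X,X] = ((0)·(0) + (1)·(1) + (-2)·(-2) + (1)·(1)) / 3 = 6/3 = 2
  S[X,Y] = ((0)·(-4.25) + (1)·(0.75) + (-2)·(1.75) + (1)·(1.75)) / 3 = -1/3 = -0.3333
  S[X,Z] = ((0)·(1) + (1)·(3) + (-2)·(-2) + (1)·(-2)) / 3 = 5/3 = 1.6667
  S[Y,Y] = ((-4.25)·(-4.25) + (0.75)·(0.75) + (1.75)·(1.75) + (1.75)·(1.75)) / 3 = 24.75/3 = 8.25
  S[Y,Z] = ((-4.25)·(1) + (0.75)·(3) + (1.75)·(-2) + (1.75)·(-2)) / 3 = -9/3 = -3
  S[Z,Z] = ((1)·(1) + (3)·(3) + (-2)·(-2) + (-2)·(-2)) / 3 = 18/3 = 6

S is symmetric (S[j,i] = S[i,j]). Assembling:

S = [[2, -0.3333, 1.6667],
 [-0.3333, 8.25, -3],
 [1.6667, -3, 6]]


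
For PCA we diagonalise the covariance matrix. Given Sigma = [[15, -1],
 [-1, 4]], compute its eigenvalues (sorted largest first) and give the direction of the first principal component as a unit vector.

Step 1 — characteristic polynomial of 2×2 Sigma:
  det(Sigma - λI) = λ² - trace · λ + det = 0.
  trace = 15 + 4 = 19, det = 15·4 - (-1)² = 59.
Step 2 — discriminant:
  Δ = trace² - 4·det = 361 - 236 = 125.
Step 3 — eigenvalues:
  λ = (trace ± √Δ)/2 = (19 ± 11.1803)/2,
  λ_1 = 15.0902,  λ_2 = 3.9098.

Step 4 — unit eigenvector for λ_1: solve (Sigma - λ_1 I)v = 0. First row:
  (15 - 15.0902)·v_x + (-1)·v_y = 0, i.e. (-0.0902)·v_x + (-1)·v_y = 0,
  so v ∝ (b, λ_1 - a) = (-1, 0.0902); multiply by -1 so the first entry is positive: u = (1, -0.0902).
  ||u|| = √((1)² + (-0.0902)²) = √(1.0081) ≈ 1.0041,
  v_1 = u/||u|| ≈ (0.996, -0.0898) (||v_1|| = 1).

λ_1 = 15.0902,  λ_2 = 3.9098;  v_1 ≈ (0.996, -0.0898)


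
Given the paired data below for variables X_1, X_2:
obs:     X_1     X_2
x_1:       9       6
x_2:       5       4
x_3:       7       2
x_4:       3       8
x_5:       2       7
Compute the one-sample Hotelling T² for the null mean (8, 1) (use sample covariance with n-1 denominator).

Step 1 — sample mean vector:
  mean(X_1) = (9 + 5 + 7 + 3 + 2) / 5 = 26/5 = 5.2
  mean(X_2) = (6 + 4 + 2 + 8 + 7) / 5 = 27/5 = 5.4
  x̄ = (5.2, 5.4),  deviation x̄ - mu_0 = (5.2, 5.4) - (8, 1) = (-2.8, 4.4).

Step 2 — sample covariance matrix, S[i,j] = (1/(n-1)) · Σ_k (x_{k,i} - mean_i) · (x_{k,j} - mean_j), divisor n-1 = 4:
  S[X_1,X_1] = ((3.8)·(3.8) + (-0.2)·(-0.2) + (1.8)·(1.8) + (-2.2)·(-2.2) + (-3.2)·(-3.2)) / 4 = 32.8/4 = 8.2
  S[X_1,X_2] = ((3.8)·(0.6) + (-0.2)·(-1.4) + (1.8)·(-3.4) + (-2.2)·(2.6) + (-3.2)·(1.6)) / 4 = -14.4/4 = -3.6
  S[X_2,X_2] = ((0.6)·(0.6) + (-1.4)·(-1.4) + (-3.4)·(-3.4) + (2.6)·(2.6) + (1.6)·(1.6)) / 4 = 23.2/4 = 5.8
  S = [[8.2, -3.6],
 [-3.6, 5.8]].

Step 3 — invert S. det(S) = 8.2·5.8 - (-3.6)² = 34.6.
  S^{-1} = (1/det) · [[d, -b], [-b, a]] = [[0.1676, 0.104],
 [0.104, 0.237]].

Step 4 — quadratic form (x̄ - mu_0)^T · S^{-1} · (x̄ - mu_0):
  S^{-1} · (x̄ - mu_0) = (-0.0116, 0.7514),
  (x̄ - mu_0)^T · [...] = (-2.8)·(-0.0116) + (4.4)·(0.7514) = 3.3387.

Step 5 — scale by n: T² = 5 · 3.3387 = 16.6936.

T² ≈ 16.6936


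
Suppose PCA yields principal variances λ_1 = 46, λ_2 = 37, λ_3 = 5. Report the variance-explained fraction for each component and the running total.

Step 1 — total variance = trace(Sigma) = Σ λ_i = 46 + 37 + 5 = 88.

Step 2 — fraction explained by component i = λ_i / Σ λ:
  PC1: 46/88 = 0.5227
  PC2: 37/88 = 0.4205
  PC3: 5/88 = 0.0568

Step 3 — cumulative fraction after k components = (λ_1 + ... + λ_k) / Σ λ:
  k = 1: 46/88 = 0.5227
  k = 2: (46 + 37)/88 = 83/88 = 0.9432
  k = 3: (46 + 37 + 5)/88 = 88/88 = 1

Summary (fraction, with percent):

explained: PC1 0.5227 (52.27%), PC2 0.4205 (42.05%), PC3 0.0568 (5.68%);  cumulative: 0.5227, 0.9432, 1


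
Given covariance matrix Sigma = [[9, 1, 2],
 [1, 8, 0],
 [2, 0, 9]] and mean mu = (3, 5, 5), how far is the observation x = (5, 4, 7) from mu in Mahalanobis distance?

Step 1 — centre the observation: (x - mu) = (2, -1, 2).

Step 2 — invert Sigma (cofactor / det for 3×3, or solve directly):
  Sigma^{-1} = [[0.1186, -0.0148, -0.0264],
 [-0.0148, 0.1269, 0.0033],
 [-0.0264, 0.0033, 0.117]].

Step 3 — form the quadratic (x - mu)^T · Sigma^{-1} · (x - mu):
  Sigma^{-1} · (x - mu) = (0.1993, -0.1499, 0.1779).
  (x - mu)^T · [Sigma^{-1} · (x - mu)] = (2)·(0.1993) + (-1)·(-0.1499) + (2)·(0.1779) = 0.9044.

Step 4 — take square root: d = √(0.9044) ≈ 0.951.

d(x, mu) = √(0.9044) ≈ 0.951


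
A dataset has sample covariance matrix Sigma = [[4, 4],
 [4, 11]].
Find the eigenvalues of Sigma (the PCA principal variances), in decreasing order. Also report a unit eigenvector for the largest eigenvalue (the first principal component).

Step 1 — characteristic polynomial of 2×2 Sigma:
  det(Sigma - λI) = λ² - trace · λ + det = 0.
  trace = 4 + 11 = 15, det = 4·11 - (4)² = 28.
Step 2 — discriminant:
  Δ = trace² - 4·det = 225 - 112 = 113.
Step 3 — eigenvalues:
  λ = (trace ± √Δ)/2 = (15 ± 10.6301)/2,
  λ_1 = 12.8151,  λ_2 = 2.1849.

Step 4 — unit eigenvector for λ_1: solve (Sigma - λ_1 I)v = 0. First row:
  (4 - 12.8151)·v_x + (4)·v_y = 0, i.e. (-8.8151)·v_x + (4)·v_y = 0,
  so v ∝ (b, λ_1 - a) = (4, 8.8151) = u.
  ||u|| = √((4)² + (8.8151)²) = √(93.7055) ≈ 9.6802,
  v_1 = u/||u|| ≈ (0.4132, 0.9106) (||v_1|| = 1).

λ_1 = 12.8151,  λ_2 = 2.1849;  v_1 ≈ (0.4132, 0.9106)


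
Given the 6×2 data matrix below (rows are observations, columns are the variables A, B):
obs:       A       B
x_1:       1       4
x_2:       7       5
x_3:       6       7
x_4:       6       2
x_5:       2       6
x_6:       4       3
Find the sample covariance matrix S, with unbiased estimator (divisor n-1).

Step 1 — column means:
  mean(A) = (1 + 7 + 6 + 6 + 2 + 4) / 6 = 26/6 = 4.3333
  mean(B) = (4 + 5 + 7 + 2 + 6 + 3) / 6 = 27/6 = 4.5

Step 2 — sample covariance S[i,j] = (1/(n-1)) · Σ_k (x_{k,i} - mean_i) · (x_{k,j} - mean_j), with n-1 = 5.
  S[A,A] = ((-3.3333)·(-3.3333) + (2.6667)·(2.6667) + (1.6667)·(1.6667) + (1.6667)·(1.6667) + (-2.3333)·(-2.3333) + (-0.3333)·(-0.3333)) / 5 = 29.3333/5 = 5.8667
  S[A,B] = ((-3.3333)·(-0.5) + (2.6667)·(0.5) + (1.6667)·(2.5) + (1.6667)·(-2.5) + (-2.3333)·(1.5) + (-0.3333)·(-1.5)) / 5 = 0/5 = 0
  S[B,B] = ((-0.5)·(-0.5) + (0.5)·(0.5) + (2.5)·(2.5) + (-2.5)·(-2.5) + (1.5)·(1.5) + (-1.5)·(-1.5)) / 5 = 17.5/5 = 3.5

S is symmetric (S[j,i] = S[i,j]). Assembling:

S = [[5.8667, 0],
 [0, 3.5]]


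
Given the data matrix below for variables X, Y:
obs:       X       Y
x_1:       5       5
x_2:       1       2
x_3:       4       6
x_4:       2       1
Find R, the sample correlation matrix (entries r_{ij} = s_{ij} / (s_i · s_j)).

Step 1 — column means:
  mean(X) = (5 + 1 + 4 + 2) / 4 = 12/4 = 3
  mean(Y) = (5 + 2 + 6 + 1) / 4 = 14/4 = 3.5

Step 2 — sample variances and covariances s[i,j] = (1/(n-1)) · Σ_k (x_{k,i} - mean_i) · (x_{k,j} - mean_j), with n-1 = 3:
  s[X,X] = ((2)·(2) + (-2)·(-2) + (1)·(1) + (-1)·(-1)) / 3 = 10/3 = 3.3333
  s[X,Y] = ((2)·(1.5) + (-2)·(-1.5) + (1)·(2.5) + (-1)·(-2.5)) / 3 = 11/3 = 3.6667
  s[Y,Y] = ((1.5)·(1.5) + (-1.5)·(-1.5) + (2.5)·(2.5) + (-2.5)·(-2.5)) / 3 = 17/3 = 5.6667
  Sample standard deviations s_i = √(s[i,i]):
  s(X) = √(3.3333) = 1.8257
  s(Y) = √(5.6667) = 2.3805

Step 3 — r_{ij} = s_{ij} / (s_i · s_j):
  r[X,X] = 1 (diagonal).
  r[X,Y] = 3.6667 / (1.8257 · 2.3805) = 3.6667 / 4.3461 = 0.8437
  r[Y,Y] = 1 (diagonal).

R is symmetric with unit diagonal. Assembling:

R = [[1, 0.8437],
 [0.8437, 1]]


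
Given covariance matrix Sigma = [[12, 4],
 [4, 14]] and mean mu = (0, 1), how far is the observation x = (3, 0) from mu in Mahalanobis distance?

Step 1 — centre the observation: (x - mu) = (3, -1).

Step 2 — invert Sigma. det(Sigma) = 12·14 - (4)² = 152.
  Sigma^{-1} = (1/det) · [[d, -b], [-b, a]] = [[0.0921, -0.0263],
 [-0.0263, 0.0789]].

Step 3 — form the quadratic (x - mu)^T · Sigma^{-1} · (x - mu):
  Sigma^{-1} · (x - mu) = (0.3026, -0.1579).
  (x - mu)^T · [Sigma^{-1} · (x - mu)] = (3)·(0.3026) + (-1)·(-0.1579) = 1.0658.

Step 4 — take square root: d = √(1.0658) ≈ 1.0324.

d(x, mu) = √(1.0658) ≈ 1.0324


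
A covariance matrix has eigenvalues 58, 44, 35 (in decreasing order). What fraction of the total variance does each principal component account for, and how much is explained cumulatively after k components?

Step 1 — total variance = trace(Sigma) = Σ λ_i = 58 + 44 + 35 = 137.

Step 2 — fraction explained by component i = λ_i / Σ λ:
  PC1: 58/137 = 0.4234
  PC2: 44/137 = 0.3212
  PC3: 35/137 = 0.2555

Step 3 — cumulative fraction after k components = (λ_1 + ... + λ_k) / Σ λ:
  k = 1: 58/137 = 0.4234
  k = 2: (58 + 44)/137 = 102/137 = 0.7445
  k = 3: (58 + 44 + 35)/137 = 137/137 = 1

Summary (fraction, with percent):

explained: PC1 0.4234 (42.34%), PC2 0.3212 (32.12%), PC3 0.2555 (25.55%);  cumulative: 0.4234, 0.7445, 1


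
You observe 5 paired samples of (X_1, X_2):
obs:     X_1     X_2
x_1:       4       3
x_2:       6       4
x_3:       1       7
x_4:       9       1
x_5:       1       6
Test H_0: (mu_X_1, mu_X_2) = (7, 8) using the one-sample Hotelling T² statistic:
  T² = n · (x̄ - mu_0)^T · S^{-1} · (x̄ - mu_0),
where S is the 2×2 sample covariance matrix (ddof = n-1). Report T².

Step 1 — sample mean vector:
  mean(X_1) = (4 + 6 + 1 + 9 + 1) / 5 = 21/5 = 4.2
  mean(X_2) = (3 + 4 + 7 + 1 + 6) / 5 = 21/5 = 4.2
  x̄ = (4.2, 4.2),  deviation x̄ - mu_0 = (4.2, 4.2) - (7, 8) = (-2.8, -3.8).

Step 2 — sample covariance matrix, S[i,j] = (1/(n-1)) · Σ_k (x_{k,i} - mean_i) · (x_{k,j} - mean_j), divisor n-1 = 4:
  S[X_1,X_1] = ((-0.2)·(-0.2) + (1.8)·(1.8) + (-3.2)·(-3.2) + (4.8)·(4.8) + (-3.2)·(-3.2)) / 4 = 46.8/4 = 11.7
  S[X_1,X_2] = ((-0.2)·(-1.2) + (1.8)·(-0.2) + (-3.2)·(2.8) + (4.8)·(-3.2) + (-3.2)·(1.8)) / 4 = -30.2/4 = -7.55
  S[X_2,X_2] = ((-1.2)·(-1.2) + (-0.2)·(-0.2) + (2.8)·(2.8) + (-3.2)·(-3.2) + (1.8)·(1.8)) / 4 = 22.8/4 = 5.7
  S = [[11.7, -7.55],
 [-7.55, 5.7]].

Step 3 — invert S. det(S) = 11.7·5.7 - (-7.55)² = 9.6875.
  S^{-1} = (1/det) · [[d, -b], [-b, a]] = [[0.5884, 0.7794],
 [0.7794, 1.2077]].

Step 4 — quadratic form (x̄ - mu_0)^T · S^{-1} · (x̄ - mu_0):
  S^{-1} · (x̄ - mu_0) = (-4.609, -6.7716),
  (x̄ - mu_0)^T · [...] = (-2.8)·(-4.609) + (-3.8)·(-6.7716) = 38.6374.

Step 5 — scale by n: T² = 5 · 38.6374 = 193.1871.

T² ≈ 193.1871


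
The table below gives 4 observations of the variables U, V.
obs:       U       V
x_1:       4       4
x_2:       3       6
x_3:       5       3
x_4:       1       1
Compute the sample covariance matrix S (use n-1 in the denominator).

Step 1 — column means:
  mean(U) = (4 + 3 + 5 + 1) / 4 = 13/4 = 3.25
  mean(V) = (4 + 6 + 3 + 1) / 4 = 14/4 = 3.5

Step 2 — sample covariance S[i,j] = (1/(n-1)) · Σ_k (x_{k,i} - mean_i) · (x_{k,j} - mean_j), with n-1 = 3.
  S[U,U] = ((0.75)·(0.75) + (-0.25)·(-0.25) + (1.75)·(1.75) + (-2.25)·(-2.25)) / 3 = 8.75/3 = 2.9167
  S[U,V] = ((0.75)·(0.5) + (-0.25)·(2.5) + (1.75)·(-0.5) + (-2.25)·(-2.5)) / 3 = 4.5/3 = 1.5
  S[V,V] = ((0.5)·(0.5) + (2.5)·(2.5) + (-0.5)·(-0.5) + (-2.5)·(-2.5)) / 3 = 13/3 = 4.3333

S is symmetric (S[j,i] = S[i,j]). Assembling:

S = [[2.9167, 1.5],
 [1.5, 4.3333]]


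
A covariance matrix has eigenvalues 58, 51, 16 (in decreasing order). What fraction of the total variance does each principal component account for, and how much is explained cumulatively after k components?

Step 1 — total variance = trace(Sigma) = Σ λ_i = 58 + 51 + 16 = 125.

Step 2 — fraction explained by component i = λ_i / Σ λ:
  PC1: 58/125 = 0.464
  PC2: 51/125 = 0.408
  PC3: 16/125 = 0.128

Step 3 — cumulative fraction after k components = (λ_1 + ... + λ_k) / Σ λ:
  k = 1: 58/125 = 0.464
  k = 2: (58 + 51)/125 = 109/125 = 0.872
  k = 3: (58 + 51 + 16)/125 = 125/125 = 1

Summary (fraction, with percent):

explained: PC1 0.464 (46.4%), PC2 0.408 (40.8%), PC3 0.128 (12.8%);  cumulative: 0.464, 0.872, 1


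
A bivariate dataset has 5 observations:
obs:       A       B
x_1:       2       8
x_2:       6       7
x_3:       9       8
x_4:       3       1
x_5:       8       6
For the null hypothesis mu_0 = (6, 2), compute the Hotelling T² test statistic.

Step 1 — sample mean vector:
  mean(A) = (2 + 6 + 9 + 3 + 8) / 5 = 28/5 = 5.6
  mean(B) = (8 + 7 + 8 + 1 + 6) / 5 = 30/5 = 6
  x̄ = (5.6, 6),  deviation x̄ - mu_0 = (5.6, 6) - (6, 2) = (-0.4, 4).

Step 2 — sample covariance matrix, S[i,j] = (1/(n-1)) · Σ_k (x_{k,i} - mean_i) · (x_{k,j} - mean_j), divisor n-1 = 4:
  S[A,A] = ((-3.6)·(-3.6) + (0.4)·(0.4) + (3.4)·(3.4) + (-2.6)·(-2.6) + (2.4)·(2.4)) / 4 = 37.2/4 = 9.3
  S[A,B] = ((-3.6)·(2) + (0.4)·(1) + (3.4)·(2) + (-2.6)·(-5) + (2.4)·(0)) / 4 = 13/4 = 3.25
  S[B,B] = ((2)·(2) + (1)·(1) + (2)·(2) + (-5)·(-5) + (0)·(0)) / 4 = 34/4 = 8.5
  S = [[9.3, 3.25],
 [3.25, 8.5]].

Step 3 — invert S. det(S) = 9.3·8.5 - (3.25)² = 68.4875.
  S^{-1} = (1/det) · [[d, -b], [-b, a]] = [[0.1241, -0.0475],
 [-0.0475, 0.1358]].

Step 4 — quadratic form (x̄ - mu_0)^T · S^{-1} · (x̄ - mu_0):
  S^{-1} · (x̄ - mu_0) = (-0.2395, 0.5621),
  (x̄ - mu_0)^T · [...] = (-0.4)·(-0.2395) + (4)·(0.5621) = 2.3444.

Step 5 — scale by n: T² = 5 · 2.3444 = 11.7218.

T² ≈ 11.7218


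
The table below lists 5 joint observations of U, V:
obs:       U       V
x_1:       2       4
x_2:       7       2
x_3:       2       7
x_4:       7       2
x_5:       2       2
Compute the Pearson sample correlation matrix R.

Step 1 — column means:
  mean(U) = (2 + 7 + 2 + 7 + 2) / 5 = 20/5 = 4
  mean(V) = (4 + 2 + 7 + 2 + 2) / 5 = 17/5 = 3.4

Step 2 — sample variances and covariances s[i,j] = (1/(n-1)) · Σ_k (x_{k,i} - mean_i) · (x_{k,j} - mean_j), with n-1 = 4:
  s[U,U] = ((-2)·(-2) + (3)·(3) + (-2)·(-2) + (3)·(3) + (-2)·(-2)) / 4 = 30/4 = 7.5
  s[U,V] = ((-2)·(0.6) + (3)·(-1.4) + (-2)·(3.6) + (3)·(-1.4) + (-2)·(-1.4)) / 4 = -14/4 = -3.5
  s[V,V] = ((0.6)·(0.6) + (-1.4)·(-1.4) + (3.6)·(3.6) + (-1.4)·(-1.4) + (-1.4)·(-1.4)) / 4 = 19.2/4 = 4.8
  Sample standard deviations s_i = √(s[i,i]):
  s(U) = √(7.5) = 2.7386
  s(V) = √(4.8) = 2.1909

Step 3 — r_{ij} = s_{ij} / (s_i · s_j):
  r[U,U] = 1 (diagonal).
  r[U,V] = -3.5 / (2.7386 · 2.1909) = -3.5 / 6 = -0.5833
  r[V,V] = 1 (diagonal).

R is symmetric with unit diagonal. Assembling:

R = [[1, -0.5833],
 [-0.5833, 1]]


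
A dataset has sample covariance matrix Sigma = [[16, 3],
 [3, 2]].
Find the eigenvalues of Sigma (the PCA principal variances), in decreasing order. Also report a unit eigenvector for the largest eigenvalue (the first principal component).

Step 1 — characteristic polynomial of 2×2 Sigma:
  det(Sigma - λI) = λ² - trace · λ + det = 0.
  trace = 16 + 2 = 18, det = 16·2 - (3)² = 23.
Step 2 — discriminant:
  Δ = trace² - 4·det = 324 - 92 = 232.
Step 3 — eigenvalues:
  λ = (trace ± √Δ)/2 = (18 ± 15.2315)/2,
  λ_1 = 16.6158,  λ_2 = 1.3842.

Step 4 — unit eigenvector for λ_1: solve (Sigma - λ_1 I)v = 0. First row:
  (16 - 16.6158)·v_x + (3)·v_y = 0, i.e. (-0.6158)·v_x + (3)·v_y = 0,
  so v ∝ (b, λ_1 - a) = (3, 0.6158) = u.
  ||u|| = √((3)² + (0.6158)²) = √(9.3792) ≈ 3.0625,
  v_1 = u/||u|| ≈ (0.9796, 0.2011) (||v_1|| = 1).

λ_1 = 16.6158,  λ_2 = 1.3842;  v_1 ≈ (0.9796, 0.2011)


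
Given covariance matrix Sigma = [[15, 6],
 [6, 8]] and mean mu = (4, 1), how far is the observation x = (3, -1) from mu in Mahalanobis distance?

Step 1 — centre the observation: (x - mu) = (-1, -2).

Step 2 — invert Sigma. det(Sigma) = 15·8 - (6)² = 84.
  Sigma^{-1} = (1/det) · [[d, -b], [-b, a]] = [[0.0952, -0.0714],
 [-0.0714, 0.1786]].

Step 3 — form the quadratic (x - mu)^T · Sigma^{-1} · (x - mu):
  Sigma^{-1} · (x - mu) = (0.0476, -0.2857).
  (x - mu)^T · [Sigma^{-1} · (x - mu)] = (-1)·(0.0476) + (-2)·(-0.2857) = 0.5238.

Step 4 — take square root: d = √(0.5238) ≈ 0.7237.

d(x, mu) = √(0.5238) ≈ 0.7237


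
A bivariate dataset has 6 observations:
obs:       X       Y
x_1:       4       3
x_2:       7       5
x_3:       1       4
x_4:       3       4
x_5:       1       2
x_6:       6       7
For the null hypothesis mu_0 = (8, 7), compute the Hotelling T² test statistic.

Step 1 — sample mean vector:
  mean(X) = (4 + 7 + 1 + 3 + 1 + 6) / 6 = 22/6 = 3.6667
  mean(Y) = (3 + 5 + 4 + 4 + 2 + 7) / 6 = 25/6 = 4.1667
  x̄ = (3.6667, 4.1667),  deviation x̄ - mu_0 = (3.6667, 4.1667) - (8, 7) = (-4.3333, -2.8333).

Step 2 — sample covariance matrix, S[i,j] = (1/(n-1)) · Σ_k (x_{k,i} - mean_i) · (x_{k,j} - mean_j), divisor n-1 = 5:
  S[X,X] = ((0.3333)·(0.3333) + (3.3333)·(3.3333) + (-2.6667)·(-2.6667) + (-0.6667)·(-0.6667) + (-2.6667)·(-2.6667) + (2.3333)·(2.3333)) / 5 = 31.3333/5 = 6.2667
  S[X,Y] = ((0.3333)·(-1.1667) + (3.3333)·(0.8333) + (-2.6667)·(-0.1667) + (-0.6667)·(-0.1667) + (-2.6667)·(-2.1667) + (2.3333)·(2.8333)) / 5 = 15.3333/5 = 3.0667
  S[Y,Y] = ((-1.1667)·(-1.1667) + (0.8333)·(0.8333) + (-0.1667)·(-0.1667) + (-0.1667)·(-0.1667) + (-2.1667)·(-2.1667) + (2.8333)·(2.8333)) / 5 = 14.8333/5 = 2.9667
  S = [[6.2667, 3.0667],
 [3.0667, 2.9667]].

Step 3 — invert S. det(S) = 6.2667·2.9667 - (3.0667)² = 9.1867.
  S^{-1} = (1/det) · [[d, -b], [-b, a]] = [[0.3229, -0.3338],
 [-0.3338, 0.6821]].

Step 4 — quadratic form (x̄ - mu_0)^T · S^{-1} · (x̄ - mu_0):
  S^{-1} · (x̄ - mu_0) = (-0.4536, -0.4862),
  (x̄ - mu_0)^T · [...] = (-4.3333)·(-0.4536) + (-2.8333)·(-0.4862) = 3.343.

Step 5 — scale by n: T² = 6 · 3.343 = 20.0581.

T² ≈ 20.0581


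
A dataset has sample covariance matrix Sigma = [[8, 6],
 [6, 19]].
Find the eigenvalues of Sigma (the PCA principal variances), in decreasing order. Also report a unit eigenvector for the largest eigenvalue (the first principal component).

Step 1 — characteristic polynomial of 2×2 Sigma:
  det(Sigma - λI) = λ² - trace · λ + det = 0.
  trace = 8 + 19 = 27, det = 8·19 - (6)² = 116.
Step 2 — discriminant:
  Δ = trace² - 4·det = 729 - 464 = 265.
Step 3 — eigenvalues:
  λ = (trace ± √Δ)/2 = (27 ± 16.2788)/2,
  λ_1 = 21.6394,  λ_2 = 5.3606.

Step 4 — unit eigenvector for λ_1: solve (Sigma - λ_1 I)v = 0. First row:
  (8 - 21.6394)·v_x + (6)·v_y = 0, i.e. (-13.6394)·v_x + (6)·v_y = 0,
  so v ∝ (b, λ_1 - a) = (6, 13.6394) = u.
  ||u|| = √((6)² + (13.6394)²) = √(222.0335) ≈ 14.9008,
  v_1 = u/||u|| ≈ (0.4027, 0.9153) (||v_1|| = 1).

λ_1 = 21.6394,  λ_2 = 5.3606;  v_1 ≈ (0.4027, 0.9153)


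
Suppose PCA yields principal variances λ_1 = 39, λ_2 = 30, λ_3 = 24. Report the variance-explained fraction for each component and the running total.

Step 1 — total variance = trace(Sigma) = Σ λ_i = 39 + 30 + 24 = 93.

Step 2 — fraction explained by component i = λ_i / Σ λ:
  PC1: 39/93 = 0.4194
  PC2: 30/93 = 0.3226
  PC3: 24/93 = 0.2581

Step 3 — cumulative fraction after k components = (λ_1 + ... + λ_k) / Σ λ:
  k = 1: 39/93 = 0.4194
  k = 2: (39 + 30)/93 = 69/93 = 0.7419
  k = 3: (39 + 30 + 24)/93 = 93/93 = 1

Summary (fraction, with percent):

explained: PC1 0.4194 (41.94%), PC2 0.3226 (32.26%), PC3 0.2581 (25.81%);  cumulative: 0.4194, 0.7419, 1


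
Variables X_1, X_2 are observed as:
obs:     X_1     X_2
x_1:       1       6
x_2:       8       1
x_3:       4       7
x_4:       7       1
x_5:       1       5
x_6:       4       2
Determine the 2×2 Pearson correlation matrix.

Step 1 — column means:
  mean(X_1) = (1 + 8 + 4 + 7 + 1 + 4) / 6 = 25/6 = 4.1667
  mean(X_2) = (6 + 1 + 7 + 1 + 5 + 2) / 6 = 22/6 = 3.6667

Step 2 — sample variances and covariances s[i,j] = (1/(n-1)) · Σ_k (x_{k,i} - mean_i) · (x_{k,j} - mean_j), with n-1 = 5:
  s[X_1,X_1] = ((-3.1667)·(-3.1667) + (3.8333)·(3.8333) + (-0.1667)·(-0.1667) + (2.8333)·(2.8333) + (-3.1667)·(-3.1667) + (-0.1667)·(-0.1667)) / 5 = 42.8333/5 = 8.5667
  s[X_1,X_2] = ((-3.1667)·(2.3333) + (3.8333)·(-2.6667) + (-0.1667)·(3.3333) + (2.8333)·(-2.6667) + (-3.1667)·(1.3333) + (-0.1667)·(-1.6667)) / 5 = -29.6667/5 = -5.9333
  s[X_2,X_2] = ((2.3333)·(2.3333) + (-2.6667)·(-2.6667) + (3.3333)·(3.3333) + (-2.6667)·(-2.6667) + (1.3333)·(1.3333) + (-1.6667)·(-1.6667)) / 5 = 35.3333/5 = 7.0667
  Sample standard deviations s_i = √(s[i,i]):
  s(X_1) = √(8.5667) = 2.9269
  s(X_2) = √(7.0667) = 2.6583

Step 3 — r_{ij} = s_{ij} / (s_i · s_j):
  r[X_1,X_1] = 1 (diagonal).
  r[X_1,X_2] = -5.9333 / (2.9269 · 2.6583) = -5.9333 / 7.7806 = -0.7626
  r[X_2,X_2] = 1 (diagonal).

R is symmetric with unit diagonal. Assembling:

R = [[1, -0.7626],
 [-0.7626, 1]]


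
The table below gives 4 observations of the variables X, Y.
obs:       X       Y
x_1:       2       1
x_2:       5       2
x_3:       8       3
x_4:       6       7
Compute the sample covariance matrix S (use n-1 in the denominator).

Step 1 — column means:
  mean(X) = (2 + 5 + 8 + 6) / 4 = 21/4 = 5.25
  mean(Y) = (1 + 2 + 3 + 7) / 4 = 13/4 = 3.25

Step 2 — sample covariance S[i,j] = (1/(n-1)) · Σ_k (x_{k,i} - mean_i) · (x_{k,j} - mean_j), with n-1 = 3.
  S[X,X] = ((-3.25)·(-3.25) + (-0.25)·(-0.25) + (2.75)·(2.75) + (0.75)·(0.75)) / 3 = 18.75/3 = 6.25
  S[X,Y] = ((-3.25)·(-2.25) + (-0.25)·(-1.25) + (2.75)·(-0.25) + (0.75)·(3.75)) / 3 = 9.75/3 = 3.25
  S[Y,Y] = ((-2.25)·(-2.25) + (-1.25)·(-1.25) + (-0.25)·(-0.25) + (3.75)·(3.75)) / 3 = 20.75/3 = 6.9167

S is symmetric (S[j,i] = S[i,j]). Assembling:

S = [[6.25, 3.25],
 [3.25, 6.9167]]


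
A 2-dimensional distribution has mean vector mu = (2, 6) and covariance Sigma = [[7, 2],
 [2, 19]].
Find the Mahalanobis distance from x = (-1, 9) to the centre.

Step 1 — centre the observation: (x - mu) = (-3, 3).

Step 2 — invert Sigma. det(Sigma) = 7·19 - (2)² = 129.
  Sigma^{-1} = (1/det) · [[d, -b], [-b, a]] = [[0.1473, -0.0155],
 [-0.0155, 0.0543]].

Step 3 — form the quadratic (x - mu)^T · Sigma^{-1} · (x - mu):
  Sigma^{-1} · (x - mu) = (-0.4884, 0.2093).
  (x - mu)^T · [Sigma^{-1} · (x - mu)] = (-3)·(-0.4884) + (3)·(0.2093) = 2.093.

Step 4 — take square root: d = √(2.093) ≈ 1.4467.

d(x, mu) = √(2.093) ≈ 1.4467


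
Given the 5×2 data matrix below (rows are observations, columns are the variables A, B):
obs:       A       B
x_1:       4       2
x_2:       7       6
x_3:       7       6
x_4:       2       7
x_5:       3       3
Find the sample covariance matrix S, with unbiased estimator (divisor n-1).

Step 1 — column means:
  mean(A) = (4 + 7 + 7 + 2 + 3) / 5 = 23/5 = 4.6
  mean(B) = (2 + 6 + 6 + 7 + 3) / 5 = 24/5 = 4.8

Step 2 — sample covariance S[i,j] = (1/(n-1)) · Σ_k (x_{k,i} - mean_i) · (x_{k,j} - mean_j), with n-1 = 4.
  S[A,A] = ((-0.6)·(-0.6) + (2.4)·(2.4) + (2.4)·(2.4) + (-2.6)·(-2.6) + (-1.6)·(-1.6)) / 4 = 21.2/4 = 5.3
  S[A,B] = ((-0.6)·(-2.8) + (2.4)·(1.2) + (2.4)·(1.2) + (-2.6)·(2.2) + (-1.6)·(-1.8)) / 4 = 4.6/4 = 1.15
  S[B,B] = ((-2.8)·(-2.8) + (1.2)·(1.2) + (1.2)·(1.2) + (2.2)·(2.2) + (-1.8)·(-1.8)) / 4 = 18.8/4 = 4.7

S is symmetric (S[j,i] = S[i,j]). Assembling:

S = [[5.3, 1.15],
 [1.15, 4.7]]


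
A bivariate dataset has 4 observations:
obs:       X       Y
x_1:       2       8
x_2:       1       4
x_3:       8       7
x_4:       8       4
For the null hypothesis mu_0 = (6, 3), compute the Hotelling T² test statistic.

Step 1 — sample mean vector:
  mean(X) = (2 + 1 + 8 + 8) / 4 = 19/4 = 4.75
  mean(Y) = (8 + 4 + 7 + 4) / 4 = 23/4 = 5.75
  x̄ = (4.75, 5.75),  deviation x̄ - mu_0 = (4.75, 5.75) - (6, 3) = (-1.25, 2.75).

Step 2 — sample covariance matrix, S[i,j] = (1/(n-1)) · Σ_k (x_{k,i} - mean_i) · (x_{k,j} - mean_j), divisor n-1 = 3:
  S[X,X] = ((-2.75)·(-2.75) + (-3.75)·(-3.75) + (3.25)·(3.25) + (3.25)·(3.25)) / 3 = 42.75/3 = 14.25
  S[X,Y] = ((-2.75)·(2.25) + (-3.75)·(-1.75) + (3.25)·(1.25) + (3.25)·(-1.75)) / 3 = -1.25/3 = -0.4167
  S[Y,Y] = ((2.25)·(2.25) + (-1.75)·(-1.75) + (1.25)·(1.25) + (-1.75)·(-1.75)) / 3 = 12.75/3 = 4.25
  S = [[14.25, -0.4167],
 [-0.4167, 4.25]].

Step 3 — invert S. det(S) = 14.25·4.25 - (-0.4167)² = 60.3889.
  S^{-1} = (1/det) · [[d, -b], [-b, a]] = [[0.0704, 0.0069],
 [0.0069, 0.236]].

Step 4 — quadratic form (x̄ - mu_0)^T · S^{-1} · (x̄ - mu_0):
  S^{-1} · (x̄ - mu_0) = (-0.069, 0.6403),
  (x̄ - mu_0)^T · [...] = (-1.25)·(-0.069) + (2.75)·(0.6403) = 1.8471.

Step 5 — scale by n: T² = 4 · 1.8471 = 7.3882.

T² ≈ 7.3882


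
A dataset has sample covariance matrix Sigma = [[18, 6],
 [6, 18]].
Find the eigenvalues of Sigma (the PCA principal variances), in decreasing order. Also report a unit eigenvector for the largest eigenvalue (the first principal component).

Step 1 — characteristic polynomial of 2×2 Sigma:
  det(Sigma - λI) = λ² - trace · λ + det = 0.
  trace = 18 + 18 = 36, det = 18·18 - (6)² = 288.
Step 2 — discriminant:
  Δ = trace² - 4·det = 1296 - 1152 = 144.
Step 3 — eigenvalues:
  λ = (trace ± √Δ)/2 = (36 ± 12)/2,
  λ_1 = 24,  λ_2 = 12.

Step 4 — unit eigenvector for λ_1: solve (Sigma - λ_1 I)v = 0. First row:
  (18 - 24)·v_x + (6)·v_y = 0, i.e. (-6)·v_x + (6)·v_y = 0,
  so v ∝ (b, λ_1 - a) = (6, 6) = u.
  ||u|| = √((6)² + (6)²) = √(72) ≈ 8.4853,
  v_1 = u/||u|| ≈ (0.7071, 0.7071) (||v_1|| = 1).

λ_1 = 24,  λ_2 = 12;  v_1 ≈ (0.7071, 0.7071)


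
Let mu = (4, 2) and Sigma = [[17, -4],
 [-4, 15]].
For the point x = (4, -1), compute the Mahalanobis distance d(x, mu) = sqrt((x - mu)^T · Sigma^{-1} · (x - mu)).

Step 1 — centre the observation: (x - mu) = (0, -3).

Step 2 — invert Sigma. det(Sigma) = 17·15 - (-4)² = 239.
  Sigma^{-1} = (1/det) · [[d, -b], [-b, a]] = [[0.0628, 0.0167],
 [0.0167, 0.0711]].

Step 3 — form the quadratic (x - mu)^T · Sigma^{-1} · (x - mu):
  Sigma^{-1} · (x - mu) = (-0.0502, -0.2134).
  (x - mu)^T · [Sigma^{-1} · (x - mu)] = (0)·(-0.0502) + (-3)·(-0.2134) = 0.6402.

Step 4 — take square root: d = √(0.6402) ≈ 0.8001.

d(x, mu) = √(0.6402) ≈ 0.8001


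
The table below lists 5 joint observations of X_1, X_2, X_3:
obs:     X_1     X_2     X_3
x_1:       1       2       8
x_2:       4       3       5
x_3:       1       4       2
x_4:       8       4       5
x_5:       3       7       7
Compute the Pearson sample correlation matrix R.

Step 1 — column means:
  mean(X_1) = (1 + 4 + 1 + 8 + 3) / 5 = 17/5 = 3.4
  mean(X_2) = (2 + 3 + 4 + 4 + 7) / 5 = 20/5 = 4
  mean(X_3) = (8 + 5 + 2 + 5 + 7) / 5 = 27/5 = 5.4

Step 2 — sample variances and covariances s[i,j] = (1/(n-1)) · Σ_k (x_{k,i} - mean_i) · (x_{k,j} - mean_j), with n-1 = 4:
  s[X_1,X_1] = ((-2.4)·(-2.4) + (0.6)·(0.6) + (-2.4)·(-2.4) + (4.6)·(4.6) + (-0.4)·(-0.4)) / 4 = 33.2/4 = 8.3
  s[X_1,X_2] = ((-2.4)·(-2) + (0.6)·(-1) + (-2.4)·(0) + (4.6)·(0) + (-0.4)·(3)) / 4 = 3/4 = 0.75
  s[X_1,X_3] = ((-2.4)·(2.6) + (0.6)·(-0.4) + (-2.4)·(-3.4) + (4.6)·(-0.4) + (-0.4)·(1.6)) / 4 = -0.8/4 = -0.2
  s[X_2,X_2] = ((-2)·(-2) + (-1)·(-1) + (0)·(0) + (0)·(0) + (3)·(3)) / 4 = 14/4 = 3.5
  s[X_2,X_3] = ((-2)·(2.6) + (-1)·(-0.4) + (0)·(-3.4) + (0)·(-0.4) + (3)·(1.6)) / 4 = 0/4 = 0
  s[X_3,X_3] = ((2.6)·(2.6) + (-0.4)·(-0.4) + (-3.4)·(-3.4) + (-0.4)·(-0.4) + (1.6)·(1.6)) / 4 = 21.2/4 = 5.3
  Sample standard deviations s_i = √(s[i,i]):
  s(X_1) = √(8.3) = 2.881
  s(X_2) = √(3.5) = 1.8708
  s(X_3) = √(5.3) = 2.3022

Step 3 — r_{ij} = s_{ij} / (s_i · s_j):
  r[X_1,X_1] = 1 (diagonal).
  r[X_1,X_2] = 0.75 / (2.881 · 1.8708) = 0.75 / 5.3898 = 0.1392
  r[X_1,X_3] = -0.2 / (2.881 · 2.3022) = -0.2 / 6.6325 = -0.0302
  r[X_2,X_2] = 1 (diagonal).
  r[X_2,X_3] = 0 / (1.8708 · 2.3022) = 0 / 4.307 = 0
  r[X_3,X_3] = 1 (diagonal).

R is symmetric with unit diagonal. Assembling:

R = [[1, 0.1392, -0.0302],
 [0.1392, 1, 0],
 [-0.0302, 0, 1]]


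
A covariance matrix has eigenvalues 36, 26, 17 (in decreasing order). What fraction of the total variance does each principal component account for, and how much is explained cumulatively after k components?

Step 1 — total variance = trace(Sigma) = Σ λ_i = 36 + 26 + 17 = 79.

Step 2 — fraction explained by component i = λ_i / Σ λ:
  PC1: 36/79 = 0.4557
  PC2: 26/79 = 0.3291
  PC3: 17/79 = 0.2152

Step 3 — cumulative fraction after k components = (λ_1 + ... + λ_k) / Σ λ:
  k = 1: 36/79 = 0.4557
  k = 2: (36 + 26)/79 = 62/79 = 0.7848
  k = 3: (36 + 26 + 17)/79 = 79/79 = 1

Summary (fraction, with percent):

explained: PC1 0.4557 (45.57%), PC2 0.3291 (32.91%), PC3 0.2152 (21.52%);  cumulative: 0.4557, 0.7848, 1


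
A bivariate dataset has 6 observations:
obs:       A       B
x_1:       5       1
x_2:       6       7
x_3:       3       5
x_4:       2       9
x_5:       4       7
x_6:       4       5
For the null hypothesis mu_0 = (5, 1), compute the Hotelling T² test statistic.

Step 1 — sample mean vector:
  mean(A) = (5 + 6 + 3 + 2 + 4 + 4) / 6 = 24/6 = 4
  mean(B) = (1 + 7 + 5 + 9 + 7 + 5) / 6 = 34/6 = 5.6667
  x̄ = (4, 5.6667),  deviation x̄ - mu_0 = (4, 5.6667) - (5, 1) = (-1, 4.6667).

Step 2 — sample covariance matrix, S[i,j] = (1/(n-1)) · Σ_k (x_{k,i} - mean_i) · (x_{k,j} - mean_j), divisor n-1 = 5:
  S[A,A] = ((1)·(1) + (2)·(2) + (-1)·(-1) + (-2)·(-2) + (0)·(0) + (0)·(0)) / 5 = 10/5 = 2
  S[A,B] = ((1)·(-4.6667) + (2)·(1.3333) + (-1)·(-0.6667) + (-2)·(3.3333) + (0)·(1.3333) + (0)·(-0.6667)) / 5 = -8/5 = -1.6
  S[B,B] = ((-4.6667)·(-4.6667) + (1.3333)·(1.3333) + (-0.6667)·(-0.6667) + (3.3333)·(3.3333) + (1.3333)·(1.3333) + (-0.6667)·(-0.6667)) / 5 = 37.3333/5 = 7.4667
  S = [[2, -1.6],
 [-1.6, 7.4667]].

Step 3 — invert S. det(S) = 2·7.4667 - (-1.6)² = 12.3733.
  S^{-1} = (1/det) · [[d, -b], [-b, a]] = [[0.6034, 0.1293],
 [0.1293, 0.1616]].

Step 4 — quadratic form (x̄ - mu_0)^T · S^{-1} · (x̄ - mu_0):
  S^{-1} · (x̄ - mu_0) = (0, 0.625),
  (x̄ - mu_0)^T · [...] = (-1)·(0) + (4.6667)·(0.625) = 2.9167.

Step 5 — scale by n: T² = 6 · 2.9167 = 17.5.

T² ≈ 17.5


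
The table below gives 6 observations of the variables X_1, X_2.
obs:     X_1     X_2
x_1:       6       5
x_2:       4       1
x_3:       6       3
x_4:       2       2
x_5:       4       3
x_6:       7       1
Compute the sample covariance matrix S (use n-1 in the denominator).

Step 1 — column means:
  mean(X_1) = (6 + 4 + 6 + 2 + 4 + 7) / 6 = 29/6 = 4.8333
  mean(X_2) = (5 + 1 + 3 + 2 + 3 + 1) / 6 = 15/6 = 2.5

Step 2 — sample covariance S[i,j] = (1/(n-1)) · Σ_k (x_{k,i} - mean_i) · (x_{k,j} - mean_j), with n-1 = 5.
  S[X_1,X_1] = ((1.1667)·(1.1667) + (-0.8333)·(-0.8333) + (1.1667)·(1.1667) + (-2.8333)·(-2.8333) + (-0.8333)·(-0.8333) + (2.1667)·(2.1667)) / 5 = 16.8333/5 = 3.3667
  S[X_1,X_2] = ((1.1667)·(2.5) + (-0.8333)·(-1.5) + (1.1667)·(0.5) + (-2.8333)·(-0.5) + (-0.8333)·(0.5) + (2.1667)·(-1.5)) / 5 = 2.5/5 = 0.5
  S[X_2,X_2] = ((2.5)·(2.5) + (-1.5)·(-1.5) + (0.5)·(0.5) + (-0.5)·(-0.5) + (0.5)·(0.5) + (-1.5)·(-1.5)) / 5 = 11.5/5 = 2.3

S is symmetric (S[j,i] = S[i,j]). Assembling:

S = [[3.3667, 0.5],
 [0.5, 2.3]]


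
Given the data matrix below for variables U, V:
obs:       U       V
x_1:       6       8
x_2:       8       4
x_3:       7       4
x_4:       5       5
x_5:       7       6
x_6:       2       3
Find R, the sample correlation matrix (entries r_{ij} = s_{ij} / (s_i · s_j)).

Step 1 — column means:
  mean(U) = (6 + 8 + 7 + 5 + 7 + 2) / 6 = 35/6 = 5.8333
  mean(V) = (8 + 4 + 4 + 5 + 6 + 3) / 6 = 30/6 = 5

Step 2 — sample variances and covariances s[i,j] = (1/(n-1)) · Σ_k (x_{k,i} - mean_i) · (x_{k,j} - mean_j), with n-1 = 5:
  s[U,U] = ((0.1667)·(0.1667) + (2.1667)·(2.1667) + (1.1667)·(1.1667) + (-0.8333)·(-0.8333) + (1.1667)·(1.1667) + (-3.8333)·(-3.8333)) / 5 = 22.8333/5 = 4.5667
  s[U,V] = ((0.1667)·(3) + (2.1667)·(-1) + (1.1667)·(-1) + (-0.8333)·(0) + (1.1667)·(1) + (-3.8333)·(-2)) / 5 = 6/5 = 1.2
  s[V,V] = ((3)·(3) + (-1)·(-1) + (-1)·(-1) + (0)·(0) + (1)·(1) + (-2)·(-2)) / 5 = 16/5 = 3.2
  Sample standard deviations s_i = √(s[i,i]):
  s(U) = √(4.5667) = 2.137
  s(V) = √(3.2) = 1.7889

Step 3 — r_{ij} = s_{ij} / (s_i · s_j):
  r[U,U] = 1 (diagonal).
  r[U,V] = 1.2 / (2.137 · 1.7889) = 1.2 / 3.8227 = 0.3139
  r[V,V] = 1 (diagonal).

R is symmetric with unit diagonal. Assembling:

R = [[1, 0.3139],
 [0.3139, 1]]


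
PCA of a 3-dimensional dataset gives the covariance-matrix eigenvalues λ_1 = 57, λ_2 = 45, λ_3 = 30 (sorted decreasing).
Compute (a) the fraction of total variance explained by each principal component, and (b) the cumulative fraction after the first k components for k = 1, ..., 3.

Step 1 — total variance = trace(Sigma) = Σ λ_i = 57 + 45 + 30 = 132.

Step 2 — fraction explained by component i = λ_i / Σ λ:
  PC1: 57/132 = 0.4318
  PC2: 45/132 = 0.3409
  PC3: 30/132 = 0.2273

Step 3 — cumulative fraction after k components = (λ_1 + ... + λ_k) / Σ λ:
  k = 1: 57/132 = 0.4318
  k = 2: (57 + 45)/132 = 102/132 = 0.7727
  k = 3: (57 + 45 + 30)/132 = 132/132 = 1

Summary (fraction, with percent):

explained: PC1 0.4318 (43.18%), PC2 0.3409 (34.09%), PC3 0.2273 (22.73%);  cumulative: 0.4318, 0.7727, 1


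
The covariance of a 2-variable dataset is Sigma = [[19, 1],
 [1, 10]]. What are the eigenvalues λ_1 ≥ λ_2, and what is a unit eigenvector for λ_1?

Step 1 — characteristic polynomial of 2×2 Sigma:
  det(Sigma - λI) = λ² - trace · λ + det = 0.
  trace = 19 + 10 = 29, det = 19·10 - (1)² = 189.
Step 2 — discriminant:
  Δ = trace² - 4·det = 841 - 756 = 85.
Step 3 — eigenvalues:
  λ = (trace ± √Δ)/2 = (29 ± 9.2195)/2,
  λ_1 = 19.1098,  λ_2 = 9.8902.

Step 4 — unit eigenvector for λ_1: solve (Sigma - λ_1 I)v = 0. First row:
  (19 - 19.1098)·v_x + (1)·v_y = 0, i.e. (-0.1098)·v_x + (1)·v_y = 0,
  so v ∝ (b, λ_1 - a) = (1, 0.1098) = u.
  ||u|| = √((1)² + (0.1098)²) = √(1.012) ≈ 1.006,
  v_1 = u/||u|| ≈ (0.994, 0.1091) (||v_1|| = 1).

λ_1 = 19.1098,  λ_2 = 9.8902;  v_1 ≈ (0.994, 0.1091)


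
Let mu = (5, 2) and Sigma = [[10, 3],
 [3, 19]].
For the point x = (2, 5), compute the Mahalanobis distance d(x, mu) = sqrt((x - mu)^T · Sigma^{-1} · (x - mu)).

Step 1 — centre the observation: (x - mu) = (-3, 3).

Step 2 — invert Sigma. det(Sigma) = 10·19 - (3)² = 181.
  Sigma^{-1} = (1/det) · [[d, -b], [-b, a]] = [[0.105, -0.0166],
 [-0.0166, 0.0552]].

Step 3 — form the quadratic (x - mu)^T · Sigma^{-1} · (x - mu):
  Sigma^{-1} · (x - mu) = (-0.3646, 0.2155).
  (x - mu)^T · [Sigma^{-1} · (x - mu)] = (-3)·(-0.3646) + (3)·(0.2155) = 1.7403.

Step 4 — take square root: d = √(1.7403) ≈ 1.3192.

d(x, mu) = √(1.7403) ≈ 1.3192
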